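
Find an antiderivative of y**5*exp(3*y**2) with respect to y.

(9*y**4 - 6*y**2 + 2)*exp(3*y**2)/54 + C

Let u = y², du = 2y dy; rewrite as (1/2)∫ u^2·exp(3u) du.
Now integrate by parts 2 times.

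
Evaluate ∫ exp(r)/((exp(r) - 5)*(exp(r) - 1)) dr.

log(exp(r) - 5)/4 - log(exp(r) - 1)/4 + C

Let u = e^r, du = e^r dr.
The integral becomes ∫ du/((u-1)(u-5)); decompose into partial fractions.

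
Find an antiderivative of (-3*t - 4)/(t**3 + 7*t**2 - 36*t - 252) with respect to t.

-11*log(t - 6)/78 - 7*log(t + 6)/6 + 17*log(t + 7)/13 + C

Factor the denominator: (t - 6)*(t + 6)*(t + 7).
Partial-fraction decomposition: 17/(13*(t + 7)) - 7/(6*(t + 6)) - 11/(78*(t - 6)).
Integrate each term: A/(t−a) contributes A·log|t−a|.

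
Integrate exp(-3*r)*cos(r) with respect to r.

Let I denote the integral. Integrate by parts with u = cos(r), dv = exp(-3*r) dr, so v = -exp(-3*r)/3: I = -exp(-3*r)*cos(r)/3 − (1/3)·∫ exp(-3*r)*sin(r) dr.
Apply parts again with u = sin(r), dv = exp(-3*r) dr: ∫ exp(-3*r)*sin(r) dr = -exp(-3*r)*sin(r)/3 + (1/3)·I. Substituting back brings back I: I = exp(-3*r)*sin(r)/9 - exp(-3*r)*cos(r)/3 − (1/9)·I.
Solving for I: (1 + 1/9)·I equals the remaining terms, so I = (9/10)·(exp(-3*r)*sin(r)/9 - exp(-3*r)*cos(r)/3).

exp(-3*r)*sin(r)/10 - 3*exp(-3*r)*cos(r)/10 + C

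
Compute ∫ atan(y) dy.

Use integration by parts with u = arctan(y), dv = dy.
Then du = 1/(y**2 + 1) dy.

y*atan(y) - log(y**2 + 1)/2 + C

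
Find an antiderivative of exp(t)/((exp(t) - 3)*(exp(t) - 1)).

Let u = e^t, du = e^t dt.
The integral becomes ∫ du/((u-3)(u-1)); decompose into partial fractions.

log(exp(t) - 3)/2 - log(exp(t) - 1)/2 + C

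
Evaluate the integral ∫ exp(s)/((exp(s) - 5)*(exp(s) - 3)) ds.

log(exp(s) - 5)/2 - log(exp(s) - 3)/2 + C

Let u = e^s, du = e^s ds.
The integral becomes ∫ du/((u-3)(u-5)); decompose into partial fractions.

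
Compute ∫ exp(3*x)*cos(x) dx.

exp(3*x)*sin(x)/10 + 3*exp(3*x)*cos(x)/10 + C

Let I denote the integral. Integrate by parts with u = cos(x), dv = exp(3*x) dx, so v = exp(3*x)/3: I = exp(3*x)*cos(x)/3 + (1/3)·∫ exp(3*x)*sin(x) dx.
Apply parts again with u = sin(x), dv = exp(3*x) dx: ∫ exp(3*x)*sin(x) dx = exp(3*x)*sin(x)/3 − (1/3)·I. Substituting back brings back I: I = exp(3*x)*sin(x)/9 + exp(3*x)*cos(x)/3 − (1/9)·I.
Solving for I: (1 + 1/9)·I equals the remaining terms, so I = (9/10)·(exp(3*x)*sin(x)/9 + exp(3*x)*cos(x)/3).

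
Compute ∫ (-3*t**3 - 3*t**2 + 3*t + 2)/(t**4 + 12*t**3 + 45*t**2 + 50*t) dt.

log(t)/25 - 4*log(t + 2)/9 - 584*log(t + 5)/225 - 287/(15*t + 75) + C

Factor the denominator: t*(t + 2)*(t + 5)**2.
Partial-fraction decomposition: -584/(225*(t + 5)) + 287/(15*(t + 5)**2) - 4/(9*(t + 2)) + 1/(25*t).
Integrate each term; A/(t−a) gives A·log|t−a|; A/(t−a)² gives −A/(t−a).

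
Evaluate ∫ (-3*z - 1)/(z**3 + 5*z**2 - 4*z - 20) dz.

Factor the denominator: (z - 2)*(z + 2)*(z + 5).
Partial-fraction decomposition: 2/(3*(z + 5)) - 5/(12*(z + 2)) - 1/(4*(z - 2)).
Integrate each term: A/(z−a) contributes A·log|z−a|.

-log(z - 2)/4 - 5*log(z + 2)/12 + 2*log(z + 5)/3 + C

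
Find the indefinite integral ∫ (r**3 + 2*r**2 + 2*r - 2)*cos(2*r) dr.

r**3*sin(2*r)/2 + r**2*sin(2*r) + 3*r**2*cos(2*r)/4 + r*sin(2*r)/4 + r*cos(2*r) - 3*sin(2*r)/2 + cos(2*r)/8 + C

Use integration by parts with u = r**3 + 2*r**2 + 2*r - 2, dv = cos(2*r) dr, so v = sin(2*r)/2.
Apply parts 3 times (tabular method): alternate signs, differentiate u down to 0, integrate dv up.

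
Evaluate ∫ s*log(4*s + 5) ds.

s**2*log(4*s + 5)/2 - s**2/4 + 5*s/8 - 25*log(4*s + 5)/32 + C

Use integration by parts with u = log(4*s + 5), dv = s ds.
Then du = 4/(4*s + 5) ds and v = s**2/2.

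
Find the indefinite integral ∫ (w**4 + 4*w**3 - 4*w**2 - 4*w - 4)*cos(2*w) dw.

w**4*sin(2*w)/2 + 2*w**3*sin(2*w) + w**3*cos(2*w) - 7*w**2*sin(2*w)/2 + 3*w**2*cos(2*w) - 5*w*sin(2*w) - 7*w*cos(2*w)/2 - sin(2*w)/4 - 5*cos(2*w)/2 + C

Use integration by parts with u = w**4 + 4*w**3 - 4*w**2 - 4*w - 4, dv = cos(2*w) dw, so v = sin(2*w)/2.
Apply parts 4 times (tabular method): alternate signs, differentiate u down to 0, integrate dv up.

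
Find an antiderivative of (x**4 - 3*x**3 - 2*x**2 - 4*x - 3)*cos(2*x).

x**4*sin(2*x)/2 - 3*x**3*sin(2*x)/2 + x**3*cos(2*x) - 5*x**2*sin(2*x)/2 - 9*x**2*cos(2*x)/4 + x*sin(2*x)/4 - 5*x*cos(2*x)/2 - sin(2*x)/4 + cos(2*x)/8 + C

Use integration by parts with u = x**4 - 3*x**3 - 2*x**2 - 4*x - 3, dv = cos(2*x) dx, so v = sin(2*x)/2.
Apply parts 4 times (tabular method): alternate signs, differentiate u down to 0, integrate dv up.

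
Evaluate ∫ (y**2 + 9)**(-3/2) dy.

Substitute y = 3·tan(θ), so dy = 3·sec(θ)^2 dθ and the radical becomes sqrt(y**2 + 9) = 3·sec(θ) by the Pythagorean identity.
Integrate the resulting trig expression in θ, then back-substitute tan(θ) = y/3, sec(θ) = sqrt(y**2 + 9)/3 (absorbing any constant into C).

y/(9*sqrt(y**2 + 9)) + C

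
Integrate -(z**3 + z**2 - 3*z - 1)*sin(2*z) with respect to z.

Use integration by parts with u = z**3 + z**2 - 3*z - 1, dv = -sin(2*z) dz, so v = cos(2*z)/2.
Apply parts 3 times (tabular method): alternate signs, differentiate u down to 0, integrate dv up.

z**3*cos(2*z)/2 - 3*z**2*sin(2*z)/4 + z**2*cos(2*z)/2 - z*sin(2*z)/2 - 9*z*cos(2*z)/4 + 9*sin(2*z)/8 - 3*cos(2*z)/4 + C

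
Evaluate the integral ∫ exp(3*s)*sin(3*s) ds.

Let I denote the integral. Integrate by parts with u = sin(3*s), dv = exp(3*s) ds, so v = exp(3*s)/3: I = exp(3*s)*sin(3*s)/3 − ∫ exp(3*s)*cos(3*s) ds.
Apply parts again with u = cos(3*s), dv = exp(3*s) ds: ∫ exp(3*s)*cos(3*s) ds = exp(3*s)*cos(3*s)/3 + I. Substituting back brings back I: I = exp(3*s)*sin(3*s)/3 - exp(3*s)*cos(3*s)/3 − I.
Solving for I: (1 + 1)·I equals the remaining terms, so I = (1/2)·(exp(3*s)*sin(3*s)/3 - exp(3*s)*cos(3*s)/3).

exp(3*s)*sin(3*s)/6 - exp(3*s)*cos(3*s)/6 + C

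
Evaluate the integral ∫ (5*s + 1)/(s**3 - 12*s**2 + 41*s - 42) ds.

Factor the denominator: (s - 7)*(s - 3)*(s - 2).
Partial-fraction decomposition: 11/(5*(s - 2)) - 4/(s - 3) + 9/(5*(s - 7)).
Integrate each term: A/(s−a) contributes A·log|s−a|.

9*log(s - 7)/5 - 4*log(s - 3) + 11*log(s - 2)/5 + C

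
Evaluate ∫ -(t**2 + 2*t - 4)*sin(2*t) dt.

Use integration by parts with u = t**2 + 2*t - 4, dv = -sin(2*t) dt, so v = cos(2*t)/2.
Apply parts 2 times (tabular method): alternate signs, differentiate u down to 0, integrate dv up.

t**2*cos(2*t)/2 - t*sin(2*t)/2 + t*cos(2*t) - sin(2*t)/2 - 9*cos(2*t)/4 + C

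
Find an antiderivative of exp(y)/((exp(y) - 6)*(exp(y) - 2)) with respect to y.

log(exp(y) - 6)/4 - log(exp(y) - 2)/4 + C

Let u = e^y, du = e^y dy.
The integral becomes ∫ du/((u-2)(u-6)); decompose into partial fractions.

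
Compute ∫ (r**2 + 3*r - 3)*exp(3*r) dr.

Use integration by parts with u = r**2 + 3*r - 3, dv = exp(3*r) dr, so v = exp(3*r)/3.
Apply parts 2 times (tabular method): alternate signs, differentiate u down to 0, integrate dv up.

(9*r**2 + 21*r - 34)*exp(3*r)/27 + C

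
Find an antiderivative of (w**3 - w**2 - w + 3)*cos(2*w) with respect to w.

Use integration by parts with u = w**3 - w**2 - w + 3, dv = cos(2*w) dw, so v = sin(2*w)/2.
Apply parts 3 times (tabular method): alternate signs, differentiate u down to 0, integrate dv up.

w**3*sin(2*w)/2 - w**2*sin(2*w)/2 + 3*w**2*cos(2*w)/4 - 5*w*sin(2*w)/4 - w*cos(2*w)/2 + 7*sin(2*w)/4 - 5*cos(2*w)/8 + C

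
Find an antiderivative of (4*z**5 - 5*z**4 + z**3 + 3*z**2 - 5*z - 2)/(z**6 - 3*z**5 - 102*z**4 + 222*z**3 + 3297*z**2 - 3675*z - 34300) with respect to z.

-39727*log(z - 7)/853776 + 2387*log(z - 5)/1080 + 5374*log(z + 4)/3267 - 3913*log(z + 5)/720 + 19849*log(z + 7)/3528 - 13919/(924*z - 6468) + C

Factor the denominator: (z - 7)**2*(z - 5)*(z + 4)*(z + 5)*(z + 7).
Partial-fraction decomposition: 19849/(3528*(z + 7)) - 3913/(720*(z + 5)) + 5374/(3267*(z + 4)) + 2387/(1080*(z - 5)) - 39727/(853776*(z - 7)) + 13919/(924*(z - 7)**2).
Integrate each term; A/(z−a) gives A·log|z−a|; A/(z−a)² gives −A/(z−a).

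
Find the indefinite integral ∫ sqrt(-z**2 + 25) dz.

z*sqrt(-z**2 + 25)/2 + 25*asin(z/5)/2 + C

Substitute z = 5·sin(θ), so dz = 5·cos(θ) dθ and the radical becomes sqrt(-z**2 + 25) = 5·cos(θ) by the Pythagorean identity.
Integrate the resulting trig expression in θ, then back-substitute θ = asin(z/5), sin(θ) = z/5, cos(θ) = sqrt(-z**2 + 25)/5 (absorbing any constant into C).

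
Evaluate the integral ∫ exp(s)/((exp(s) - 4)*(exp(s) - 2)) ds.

Let u = e^s, du = e^s ds.
The integral becomes ∫ du/((u-4)(u-2)); decompose into partial fractions.

log(exp(s) - 4)/2 - log(exp(s) - 2)/2 + C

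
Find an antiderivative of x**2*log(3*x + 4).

x**3*log(3*x + 4)/3 - x**3/9 + 2*x**2/9 - 16*x/27 + 64*log(3*x + 4)/81 + C

Use integration by parts with u = log(3*x + 4), dv = x**2 dx.
Then du = 3/(3*x + 4) dx and v = x**3/3.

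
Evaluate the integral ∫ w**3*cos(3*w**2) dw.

w**2*sin(3*w**2)/6 + cos(3*w**2)/18 + C

Let u = w², du = 2w dw; rewrite as (1/2)∫ u^1·cos(3u) du.
Now integrate by parts 1 time.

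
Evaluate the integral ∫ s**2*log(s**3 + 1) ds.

Let u = s**3 + 1, so du = (3*s**2) ds.
The integral becomes (1/3)·∫ log(u) du; integrate by parts with u′=log(u), dv′=du.

s**3*log(s**3 + 1)/3 - s**3/3 + log(s**3 + 1)/3 + C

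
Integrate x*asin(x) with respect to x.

Use integration by parts with u = arcsin(x), dv = x dx.
Then du = 1/sqrt(-x**2 + 1) dx.

x**2*asin(x)/2 + x*sqrt(-x**2 + 1)/4 - asin(x)/4 + C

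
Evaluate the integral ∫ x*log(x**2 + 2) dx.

x**2*log(x**2 + 2)/2 - x**2/2 + log(x**2 + 2) + C

Let u = x**2 + 2, so du = (2*x) dx.
The integral becomes (1/2)·∫ log(u) du; integrate by parts with u′=log(u), dv′=du.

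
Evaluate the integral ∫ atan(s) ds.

Use integration by parts with u = arctan(s), dv = ds.
Then du = 1/(s**2 + 1) ds.

s*atan(s) - log(s**2 + 1)/2 + C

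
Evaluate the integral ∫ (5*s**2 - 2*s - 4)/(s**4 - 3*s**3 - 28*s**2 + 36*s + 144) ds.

41*log(s - 6)/60 - log(s - 3)/3 + log(s + 2)/4 - 3*log(s + 4)/5 + C

Factor the denominator: (s - 6)*(s - 3)*(s + 2)*(s + 4).
Partial-fraction decomposition: -3/(5*(s + 4)) + 1/(4*(s + 2)) - 1/(3*(s - 3)) + 41/(60*(s - 6)).
Integrate each term: A/(s−a) contributes A·log|s−a|.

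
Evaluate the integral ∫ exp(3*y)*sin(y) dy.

3*exp(3*y)*sin(y)/10 - exp(3*y)*cos(y)/10 + C

Let I denote the integral. Integrate by parts with u = sin(y), dv = exp(3*y) dy, so v = exp(3*y)/3: I = exp(3*y)*sin(y)/3 − (1/3)·∫ exp(3*y)*cos(y) dy.
Apply parts again with u = cos(y), dv = exp(3*y) dy: ∫ exp(3*y)*cos(y) dy = exp(3*y)*cos(y)/3 + (1/3)·I. Substituting back brings back I: I = exp(3*y)*sin(y)/3 - exp(3*y)*cos(y)/9 − (1/9)·I.
Solving for I: (1 + 1/9)·I equals the remaining terms, so I = (9/10)·(exp(3*y)*sin(y)/3 - exp(3*y)*cos(y)/9).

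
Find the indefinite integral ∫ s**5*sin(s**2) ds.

Let u = s², du = 2s ds; rewrite as (1/2)∫ u^2·sin(1u) du.
Now integrate by parts 2 times.

-s**4*cos(s**2)/2 + s**2*sin(s**2) + cos(s**2) + C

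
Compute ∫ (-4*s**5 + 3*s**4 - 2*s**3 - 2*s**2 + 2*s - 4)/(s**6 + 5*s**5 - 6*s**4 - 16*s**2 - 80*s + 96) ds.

-13*log(s - 2)/32 + log(s - 1)/15 + 11*log(s + 2)/24 - 631*log(s + 6)/160 - 7*log(s**2 + 4)/80 + atan(s/2)/2 + C

Factor the denominator: (s - 2)*(s - 1)*(s + 2)*(s + 6)*(s**2 + 4).
Partial-fraction decomposition: -(7*s - 40)/(40*(s**2 + 4)) - 631/(160*(s + 6)) + 11/(24*(s + 2)) + 1/(15*(s - 1)) - 13/(32*(s - 2)).
Integrate each term; A/(s−a) gives A·log|s−a|; the (Bs+D)/(s²+p²) term gives a log and an atan.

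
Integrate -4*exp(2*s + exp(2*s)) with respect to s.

-2*exp(exp(2*s)) + C

Let u = exp(2*s), so du = (2*exp(2*s)) ds.
Rewriting, the integral becomes -2·∫ e^u du = -2·e^u.
Substituting back, u = exp(2*s).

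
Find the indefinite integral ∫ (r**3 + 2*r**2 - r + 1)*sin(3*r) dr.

-r**3*cos(3*r)/3 + r**2*sin(3*r)/3 - 2*r**2*cos(3*r)/3 + 4*r*sin(3*r)/9 + 5*r*cos(3*r)/9 - 5*sin(3*r)/27 - 5*cos(3*r)/27 + C

Use integration by parts with u = r**3 + 2*r**2 - r + 1, dv = sin(3*r) dr, so v = -cos(3*r)/3.
Apply parts 3 times (tabular method): alternate signs, differentiate u down to 0, integrate dv up.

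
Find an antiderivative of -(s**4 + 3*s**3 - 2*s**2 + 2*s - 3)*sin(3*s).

s**4*cos(3*s)/3 - 4*s**3*sin(3*s)/9 + s**3*cos(3*s) - s**2*sin(3*s) - 10*s**2*cos(3*s)/9 + 20*s*sin(3*s)/27 - 61*cos(3*s)/81 + C

Use integration by parts with u = s**4 + 3*s**3 - 2*s**2 + 2*s - 3, dv = -sin(3*s) ds, so v = cos(3*s)/3.
Apply parts 4 times (tabular method): alternate signs, differentiate u down to 0, integrate dv up.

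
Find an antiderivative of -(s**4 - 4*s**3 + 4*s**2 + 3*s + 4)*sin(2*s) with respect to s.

s**4*cos(2*s)/2 - s**3*sin(2*s) - 2*s**3*cos(2*s) + 3*s**2*sin(2*s) + s**2*cos(2*s)/2 - s*sin(2*s)/2 + 9*s*cos(2*s)/2 - 9*sin(2*s)/4 + 7*cos(2*s)/4 + C

Use integration by parts with u = s**4 - 4*s**3 + 4*s**2 + 3*s + 4, dv = -sin(2*s) ds, so v = cos(2*s)/2.
Apply parts 4 times (tabular method): alternate signs, differentiate u down to 0, integrate dv up.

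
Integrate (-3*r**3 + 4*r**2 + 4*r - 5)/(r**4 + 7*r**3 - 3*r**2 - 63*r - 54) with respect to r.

-19*log(r - 3)/108 + log(r + 1)/20 + 25*log(r + 3)/9 - 763*log(r + 6)/135 + C

Factor the denominator: (r - 3)*(r + 1)*(r + 3)*(r + 6).
Partial-fraction decomposition: -763/(135*(r + 6)) + 25/(9*(r + 3)) + 1/(20*(r + 1)) - 19/(108*(r - 3)).
Integrate each term: A/(r−a) contributes A·log|r−a|.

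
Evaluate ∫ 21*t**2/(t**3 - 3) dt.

7*log(t**3 - 3) + C

Let u = t**3 - 3, so du = (3*t**2) dt.
Rewriting, the integral becomes 7·∫ 1/u du = 7·log(u).
Substituting back, u = t**3 - 3.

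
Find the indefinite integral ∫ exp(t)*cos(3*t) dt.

3*exp(t)*sin(3*t)/10 + exp(t)*cos(3*t)/10 + C

Let I denote the integral. Integrate by parts with u = cos(3*t), dv = exp(t) dt, so v = exp(t): I = exp(t)*cos(3*t) + 3·∫ exp(t)*sin(3*t) dt.
Apply parts again with u = sin(3*t), dv = exp(t) dt: ∫ exp(t)*sin(3*t) dt = exp(t)*sin(3*t) − 3·I. Substituting back brings back I: I = 3*exp(t)*sin(3*t) + exp(t)*cos(3*t) − 9·I.
Solving for I: (1 + 9)·I equals the remaining terms, so I = (1/10)·(3*exp(t)*sin(3*t) + exp(t)*cos(3*t)).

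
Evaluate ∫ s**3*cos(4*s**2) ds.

Let u = s², du = 2s ds; rewrite as (1/2)∫ u^1·cos(4u) du.
Now integrate by parts 1 time.

s**2*sin(4*s**2)/8 + cos(4*s**2)/32 + C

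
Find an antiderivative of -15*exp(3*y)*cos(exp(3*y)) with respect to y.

Let u = exp(3*y), so du = (3*exp(3*y)) dy.
Rewriting, the integral becomes -5·∫ cos(u) du = -5·sin(u).
Substituting back, u = exp(3*y).

-5*sin(exp(3*y)) + C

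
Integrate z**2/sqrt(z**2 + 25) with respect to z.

Substitute z = 5·tan(θ), so dz = 5·sec(θ)^2 dθ and the radical becomes sqrt(z**2 + 25) = 5·sec(θ) by the Pythagorean identity.
Integrate the resulting trig expression in θ, then back-substitute tan(θ) = z/5, sec(θ) = sqrt(z**2 + 25)/5 (absorbing any constant into C).

z*sqrt(z**2 + 25)/2 - 25*log(z + sqrt(z**2 + 25))/2 + C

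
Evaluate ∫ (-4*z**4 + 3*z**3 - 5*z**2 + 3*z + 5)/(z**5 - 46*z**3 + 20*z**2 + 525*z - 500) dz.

Factor the denominator: (z - 5)*(z - 4)*(z - 1)*(z + 5)**2.
Partial-fraction decomposition: -2567/(1215*(z + 5)) + 301/(54*(z + 5)**2) + 1/(216*(z - 1)) + 895/(243*(z - 4)) - 223/(40*(z - 5)).
Integrate each term; A/(z−a) gives A·log|z−a|; A/(z−a)² gives −A/(z−a).

-223*log(z - 5)/40 + 895*log(z - 4)/243 + log(z - 1)/216 - 2567*log(z + 5)/1215 - 301/(54*z + 270) + C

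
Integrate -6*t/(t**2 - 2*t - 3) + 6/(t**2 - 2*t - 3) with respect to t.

-3*log(t**2 - 2*t - 3) + C

Let u = t**2 - 2*t - 3, so du = (2*t - 2) dt.
Rewriting, the integral becomes -3·∫ 1/u du = -3·log(u).
Substituting back, u = t**2 - 2*t - 3.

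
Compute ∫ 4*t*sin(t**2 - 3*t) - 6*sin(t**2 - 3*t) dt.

Let u = t**2 - 3*t, so du = (2*t - 3) dt.
Rewriting, the integral becomes 2·∫ sin(u) du = 2·-cos(u).
Substituting back, u = t**2 - 3*t.

-2*cos(t**2 - 3*t) + C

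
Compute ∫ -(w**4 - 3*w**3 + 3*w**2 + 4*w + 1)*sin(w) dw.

w**4*cos(w) - 4*w**3*sin(w) - 3*w**3*cos(w) + 9*w**2*sin(w) - 9*w**2*cos(w) + 18*w*sin(w) + 22*w*cos(w) - 22*sin(w) + 19*cos(w) + C

Use integration by parts with u = w**4 - 3*w**3 + 3*w**2 + 4*w + 1, dv = -sin(w) dw, so v = cos(w).
Apply parts 4 times (tabular method): alternate signs, differentiate u down to 0, integrate dv up.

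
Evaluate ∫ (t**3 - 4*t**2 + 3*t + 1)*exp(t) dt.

Use integration by parts with u = t**3 - 4*t**2 + 3*t + 1, dv = exp(t) dt, so v = exp(t).
Apply parts 3 times (tabular method): alternate signs, differentiate u down to 0, integrate dv up.

(t**3 - 7*t**2 + 17*t - 16)*exp(t) + C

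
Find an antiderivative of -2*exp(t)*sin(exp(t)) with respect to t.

2*cos(exp(t)) + C

Let u = exp(t), so du = (exp(t)) dt.
Rewriting, the integral becomes -2·∫ sin(u) du = -2·-cos(u).
Substituting back, u = exp(t).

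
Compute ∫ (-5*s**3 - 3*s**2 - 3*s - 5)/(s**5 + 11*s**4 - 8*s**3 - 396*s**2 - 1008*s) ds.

Factor the denominator: s*(s - 6)*(s + 4)*(s + 6)*(s + 7).
Partial-fraction decomposition: 528/(91*(s + 7)) - 985/(144*(s + 6)) + 93/(80*(s + 4)) - 1211/(9360*(s - 6)) + 5/(1008*s).
Integrate each term: A/(s−a) contributes A·log|s−a|.

5*log(s)/1008 - 1211*log(s - 6)/9360 + 93*log(s + 4)/80 - 985*log(s + 6)/144 + 528*log(s + 7)/91 + C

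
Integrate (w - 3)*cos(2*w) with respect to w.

Use integration by parts with u = w - 3, dv = cos(2*w) dw, so v = sin(2*w)/2.
Apply parts 1 times (tabular method): alternate signs, differentiate u down to 0, integrate dv up.

w*sin(2*w)/2 - 3*sin(2*w)/2 + cos(2*w)/4 + C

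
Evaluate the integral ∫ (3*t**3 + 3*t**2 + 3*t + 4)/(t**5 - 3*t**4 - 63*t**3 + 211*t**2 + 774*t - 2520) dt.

Factor the denominator: (t - 6)*(t - 5)*(t - 3)*(t + 4)*(t + 7).
Partial-fraction decomposition: -899/(4680*(t + 7)) + 76/(945*(t + 4)) + 121/(420*(t - 3)) - 469/(216*(t - 5)) + 389/(195*(t - 6)).
Integrate each term: A/(t−a) contributes A·log|t−a|.

389*log(t - 6)/195 - 469*log(t - 5)/216 + 121*log(t - 3)/420 + 76*log(t + 4)/945 - 899*log(t + 7)/4680 + C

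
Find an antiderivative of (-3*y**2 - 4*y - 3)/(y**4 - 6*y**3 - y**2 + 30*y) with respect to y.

Factor the denominator: y*(y - 5)*(y - 3)*(y + 2).
Partial-fraction decomposition: 1/(10*(y + 2)) + 7/(5*(y - 3)) - 7/(5*(y - 5)) - 1/(10*y).
Integrate each term: A/(y−a) contributes A·log|y−a|.

-log(y)/10 - 7*log(y - 5)/5 + 7*log(y - 3)/5 + log(y + 2)/10 + C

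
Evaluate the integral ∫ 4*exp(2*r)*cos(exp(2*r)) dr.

2*sin(exp(2*r)) + C

Let u = exp(2*r), so du = (2*exp(2*r)) dr.
Rewriting, the integral becomes 2·∫ cos(u) du = 2·sin(u).
Substituting back, u = exp(2*r).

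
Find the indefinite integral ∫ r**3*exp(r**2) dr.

(r**2 - 1)*exp(r**2)/2 + C

Let u = r², du = 2r dr; rewrite as (1/2)∫ u^1·exp(1u) du.
Now integrate by parts 1 time.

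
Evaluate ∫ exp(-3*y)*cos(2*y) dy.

2*exp(-3*y)*sin(2*y)/13 - 3*exp(-3*y)*cos(2*y)/13 + C

Let I denote the integral. Integrate by parts with u = cos(2*y), dv = exp(-3*y) dy, so v = -exp(-3*y)/3: I = -exp(-3*y)*cos(2*y)/3 − (2/3)·∫ exp(-3*y)*sin(2*y) dy.
Apply parts again with u = sin(2*y), dv = exp(-3*y) dy: ∫ exp(-3*y)*sin(2*y) dy = -exp(-3*y)*sin(2*y)/3 + (2/3)·I. Substituting back brings back I: I = 2*exp(-3*y)*sin(2*y)/9 - exp(-3*y)*cos(2*y)/3 − (4/9)·I.
Solving for I: (1 + 4/9)·I equals the remaining terms, so I = (9/13)·(2*exp(-3*y)*sin(2*y)/9 - exp(-3*y)*cos(2*y)/3).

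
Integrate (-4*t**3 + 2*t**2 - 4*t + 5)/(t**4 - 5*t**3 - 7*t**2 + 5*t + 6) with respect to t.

-811*log(t - 6)/245 + log(t - 1)/20 - 145*log(t + 1)/196 - 15/(14*t + 14) + C

Factor the denominator: (t - 6)*(t - 1)*(t + 1)**2.
Partial-fraction decomposition: -145/(196*(t + 1)) + 15/(14*(t + 1)**2) + 1/(20*(t - 1)) - 811/(245*(t - 6)).
Integrate each term; A/(t−a) gives A·log|t−a|; A/(t−a)² gives −A/(t−a).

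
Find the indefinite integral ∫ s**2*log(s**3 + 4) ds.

Let u = s**3 + 4, so du = (3*s**2) ds.
The integral becomes (1/3)·∫ log(u) du; integrate by parts with u′=log(u), dv′=du.

s**3*log(s**3 + 4)/3 - s**3/3 + 4*log(s**3 + 4)/3 + C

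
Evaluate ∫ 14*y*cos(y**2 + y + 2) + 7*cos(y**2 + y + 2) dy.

Let u = y**2 + y + 2, so du = (2*y + 1) dy.
Rewriting, the integral becomes 7·∫ cos(u) du = 7·sin(u).
Substituting back, u = y**2 + y + 2.

7*sin(y**2 + y + 2) + C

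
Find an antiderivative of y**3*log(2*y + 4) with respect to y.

y**4*log(2*y + 4)/4 - y**4/16 + y**3/6 - y**2/2 + 2*y - 4*log(y + 2) + C

Use integration by parts with u = log(2*y + 4), dv = y**3 dy.
Then du = 2/(2*y + 4) dy and v = y**4/4.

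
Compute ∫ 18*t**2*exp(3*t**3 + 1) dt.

2*exp(3*t**3 + 1) + C

Let u = 3*t**3 + 1, so du = (9*t**2) dt.
Rewriting, the integral becomes 2·∫ e^u du = 2·e^u.
Substituting back, u = 3*t**3 + 1.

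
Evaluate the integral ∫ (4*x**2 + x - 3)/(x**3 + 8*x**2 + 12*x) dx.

-log(x)/4 - 11*log(x + 2)/8 + 45*log(x + 6)/8 + C

Factor the denominator: x*(x + 2)*(x + 6).
Partial-fraction decomposition: 45/(8*(x + 6)) - 11/(8*(x + 2)) - 1/(4*x).
Integrate each term: A/(x−a) contributes A·log|x−a|.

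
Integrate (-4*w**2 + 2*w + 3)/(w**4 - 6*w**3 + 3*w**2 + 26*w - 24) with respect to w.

Factor the denominator: (w - 4)*(w - 3)*(w - 1)*(w + 2).
Partial-fraction decomposition: 17/(90*(w + 2)) + 1/(18*(w - 1)) + 27/(10*(w - 3)) - 53/(18*(w - 4)).
Integrate each term: A/(w−a) contributes A·log|w−a|.

-53*log(w - 4)/18 + 27*log(w - 3)/10 + log(w - 1)/18 + 17*log(w + 2)/90 + C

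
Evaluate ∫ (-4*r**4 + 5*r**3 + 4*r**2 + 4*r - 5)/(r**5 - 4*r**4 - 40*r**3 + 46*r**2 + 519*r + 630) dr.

-767*log(r - 7)/180 + 55*log(r - 5)/28 - 101*log(r + 2)/63 - log(r + 3)/10 - 11/(2*r + 6) + C

Factor the denominator: (r - 7)*(r - 5)*(r + 2)*(r + 3)**2.
Partial-fraction decomposition: -1/(10*(r + 3)) + 11/(2*(r + 3)**2) - 101/(63*(r + 2)) + 55/(28*(r - 5)) - 767/(180*(r - 7)).
Integrate each term; A/(r−a) gives A·log|r−a|; A/(r−a)² gives −A/(r−a).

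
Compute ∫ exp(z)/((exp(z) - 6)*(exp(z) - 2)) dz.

Let u = e^z, du = e^z dz.
The integral becomes ∫ du/((u-2)(u-6)); decompose into partial fractions.

log(exp(z) - 6)/4 - log(exp(z) - 2)/4 + C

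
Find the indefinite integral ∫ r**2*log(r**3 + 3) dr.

r**3*log(r**3 + 3)/3 - r**3/3 + log(r**3 + 3) + C

Let u = r**3 + 3, so du = (3*r**2) dr.
The integral becomes (1/3)·∫ log(u) du; integrate by parts with u′=log(u), dv′=du.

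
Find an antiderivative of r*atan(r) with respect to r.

Use integration by parts with u = arctan(r), dv = r dr.
Then du = 1/(r**2 + 1) dr.

r**2*atan(r)/2 - r/2 + atan(r)/2 + C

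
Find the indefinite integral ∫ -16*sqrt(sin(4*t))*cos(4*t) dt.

Let u = sin(4*t), so du = (4*cos(4*t)) dt.
Rewriting, the integral becomes -4·∫ √u du = -4·(2/3)u^(3/2).
Substituting back, u = sin(4*t).

-8*sin(4*t)**(3/2)/3 + C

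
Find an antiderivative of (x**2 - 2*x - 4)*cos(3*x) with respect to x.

Use integration by parts with u = x**2 - 2*x - 4, dv = cos(3*x) dx, so v = sin(3*x)/3.
Apply parts 2 times (tabular method): alternate signs, differentiate u down to 0, integrate dv up.

x**2*sin(3*x)/3 - 2*x*sin(3*x)/3 + 2*x*cos(3*x)/9 - 38*sin(3*x)/27 - 2*cos(3*x)/9 + C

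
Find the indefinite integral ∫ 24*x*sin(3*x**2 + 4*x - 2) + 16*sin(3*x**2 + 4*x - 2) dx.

-4*cos(3*x**2 + 4*x - 2) + C

Let u = 3*x**2 + 4*x - 2, so du = (6*x + 4) dx.
Rewriting, the integral becomes 4·∫ sin(u) du = 4·-cos(u).
Substituting back, u = 3*x**2 + 4*x - 2.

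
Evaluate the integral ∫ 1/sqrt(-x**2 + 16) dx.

Substitute x = 4·sin(θ), so dx = 4·cos(θ) dθ and the radical becomes sqrt(-x**2 + 16) = 4·cos(θ) by the Pythagorean identity.
Integrate the resulting trig expression in θ, then back-substitute θ = asin(x/4), sin(θ) = x/4, cos(θ) = sqrt(-x**2 + 16)/4 (absorbing any constant into C).

asin(x/4) + C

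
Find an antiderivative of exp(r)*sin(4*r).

exp(r)*sin(4*r)/17 - 4*exp(r)*cos(4*r)/17 + C

Let I denote the integral. Integrate by parts with u = sin(4*r), dv = exp(r) dr, so v = exp(r): I = exp(r)*sin(4*r) − 4·∫ exp(r)*cos(4*r) dr.
Apply parts again with u = cos(4*r), dv = exp(r) dr: ∫ exp(r)*cos(4*r) dr = exp(r)*cos(4*r) + 4·I. Substituting back brings back I: I = exp(r)*sin(4*r) - 4*exp(r)*cos(4*r) − 16·I.
Solving for I: (1 + 16)·I equals the remaining terms, so I = (1/17)·(exp(r)*sin(4*r) - 4*exp(r)*cos(4*r)).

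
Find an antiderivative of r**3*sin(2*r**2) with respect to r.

-r**2*cos(2*r**2)/4 + sin(2*r**2)/8 + C

Let u = r², du = 2r dr; rewrite as (1/2)∫ u^1·sin(2u) du.
Now integrate by parts 1 time.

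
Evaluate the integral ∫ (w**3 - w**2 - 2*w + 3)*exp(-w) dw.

(-w**3 - 2*w**2 - 2*w - 5)*exp(-w) + C

Use integration by parts with u = w**3 - w**2 - 2*w + 3, dv = exp(-w) dw, so v = -exp(-w).
Apply parts 3 times (tabular method): alternate signs, differentiate u down to 0, integrate dv up.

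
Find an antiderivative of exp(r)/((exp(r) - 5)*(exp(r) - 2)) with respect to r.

log(exp(r) - 5)/3 - log(exp(r) - 2)/3 + C

Let u = e^r, du = e^r dr.
The integral becomes ∫ du/((u-5)(u-2)); decompose into partial fractions.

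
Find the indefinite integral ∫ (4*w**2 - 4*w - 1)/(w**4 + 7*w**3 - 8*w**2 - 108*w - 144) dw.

Factor the denominator: (w - 4)*(w + 2)*(w + 3)*(w + 6).
Partial-fraction decomposition: -167/(120*(w + 6)) + 47/(21*(w + 3)) - 23/(24*(w + 2)) + 47/(420*(w - 4)).
Integrate each term: A/(w−a) contributes A·log|w−a|.

47*log(w - 4)/420 - 23*log(w + 2)/24 + 47*log(w + 3)/21 - 167*log(w + 6)/120 + C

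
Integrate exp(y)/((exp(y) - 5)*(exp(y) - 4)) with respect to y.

Let u = e^y, du = e^y dy.
The integral becomes ∫ du/((u-4)(u-5)); decompose into partial fractions.

log(exp(y) - 5) - log(exp(y) - 4) + C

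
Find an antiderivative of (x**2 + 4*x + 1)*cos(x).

x**2*sin(x) + 4*x*sin(x) + 2*x*cos(x) - sin(x) + 4*cos(x) + C

Use integration by parts with u = x**2 + 4*x + 1, dv = cos(x) dx, so v = sin(x).
Apply parts 2 times (tabular method): alternate signs, differentiate u down to 0, integrate dv up.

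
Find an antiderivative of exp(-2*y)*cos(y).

exp(-2*y)*sin(y)/5 - 2*exp(-2*y)*cos(y)/5 + C

Let I denote the integral. Integrate by parts with u = cos(y), dv = exp(-2*y) dy, so v = -exp(-2*y)/2: I = -exp(-2*y)*cos(y)/2 − (1/2)·∫ exp(-2*y)*sin(y) dy.
Apply parts again with u = sin(y), dv = exp(-2*y) dy: ∫ exp(-2*y)*sin(y) dy = -exp(-2*y)*sin(y)/2 + (1/2)·I. Substituting back brings back I: I = exp(-2*y)*sin(y)/4 - exp(-2*y)*cos(y)/2 − (1/4)·I.
Solving for I: (1 + 1/4)·I equals the remaining terms, so I = (4/5)·(exp(-2*y)*sin(y)/4 - exp(-2*y)*cos(y)/2).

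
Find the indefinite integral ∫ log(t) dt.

t*log(t) - t + C

Use integration by parts with u = log(t), dv = dt.
Then du = 1/t dt and v = t.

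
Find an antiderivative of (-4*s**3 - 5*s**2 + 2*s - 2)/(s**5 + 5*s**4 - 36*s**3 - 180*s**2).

-log(s)/75 - 47*log(s - 6)/216 - 33*log(s + 5)/25 + 335*log(s + 6)/216 - 1/(90*s) + C

Factor the denominator: s**2*(s - 6)*(s + 5)*(s + 6).
Partial-fraction decomposition: 335/(216*(s + 6)) - 33/(25*(s + 5)) - 47/(216*(s - 6)) - 1/(75*s) + 1/(90*s**2).
Integrate each term; A/(s−a) gives A·log|s−a|; A/(s−a)² gives −A/(s−a).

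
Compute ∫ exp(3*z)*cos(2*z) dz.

Let I denote the integral. Integrate by parts with u = cos(2*z), dv = exp(3*z) dz, so v = exp(3*z)/3: I = exp(3*z)*cos(2*z)/3 + (2/3)·∫ exp(3*z)*sin(2*z) dz.
Apply parts again with u = sin(2*z), dv = exp(3*z) dz: ∫ exp(3*z)*sin(2*z) dz = exp(3*z)*sin(2*z)/3 − (2/3)·I. Substituting back brings back I: I = 2*exp(3*z)*sin(2*z)/9 + exp(3*z)*cos(2*z)/3 − (4/9)·I.
Solving for I: (1 + 4/9)·I equals the remaining terms, so I = (9/13)·(2*exp(3*z)*sin(2*z)/9 + exp(3*z)*cos(2*z)/3).

2*exp(3*z)*sin(2*z)/13 + 3*exp(3*z)*cos(2*z)/13 + C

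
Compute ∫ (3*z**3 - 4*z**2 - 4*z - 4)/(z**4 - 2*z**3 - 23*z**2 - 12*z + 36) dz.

Factor the denominator: (z - 6)*(z - 1)*(z + 2)*(z + 3).
Partial-fraction decomposition: 109/(36*(z + 3)) - 3/(2*(z + 2)) + 3/(20*(z - 1)) + 119/(90*(z - 6)).
Integrate each term: A/(z−a) contributes A·log|z−a|.

119*log(z - 6)/90 + 3*log(z - 1)/20 - 3*log(z + 2)/2 + 109*log(z + 3)/36 + C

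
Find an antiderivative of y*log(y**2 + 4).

Let u = y**2 + 4, so du = (2*y) dy.
The integral becomes (1/2)·∫ log(u) du; integrate by parts with u′=log(u), dv′=du.

y**2*log(y**2 + 4)/2 - y**2/2 + 2*log(y**2 + 4) + C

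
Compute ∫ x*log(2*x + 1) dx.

Use integration by parts with u = log(2*x + 1), dv = x dx.
Then du = 2/(2*x + 1) dx and v = x**2/2.

x**2*log(2*x + 1)/2 - x**2/4 + x/4 - log(2*x + 1)/8 + C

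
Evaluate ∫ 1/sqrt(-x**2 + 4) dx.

Substitute x = 2·sin(θ), so dx = 2·cos(θ) dθ and the radical becomes sqrt(-x**2 + 4) = 2·cos(θ) by the Pythagorean identity.
Integrate the resulting trig expression in θ, then back-substitute θ = asin(x/2), sin(θ) = x/2, cos(θ) = sqrt(-x**2 + 4)/2 (absorbing any constant into C).

asin(x/2) + C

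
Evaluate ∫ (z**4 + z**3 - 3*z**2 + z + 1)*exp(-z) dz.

Use integration by parts with u = z**4 + z**3 - 3*z**2 + z + 1, dv = exp(-z) dz, so v = -exp(-z).
Apply parts 4 times (tabular method): alternate signs, differentiate u down to 0, integrate dv up.

(-z**4 - 5*z**3 - 12*z**2 - 25*z - 26)*exp(-z) + C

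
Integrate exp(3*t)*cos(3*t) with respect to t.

exp(3*t)*sin(3*t)/6 + exp(3*t)*cos(3*t)/6 + C

Let I denote the integral. Integrate by parts with u = cos(3*t), dv = exp(3*t) dt, so v = exp(3*t)/3: I = exp(3*t)*cos(3*t)/3 + ∫ exp(3*t)*sin(3*t) dt.
Apply parts again with u = sin(3*t), dv = exp(3*t) dt: ∫ exp(3*t)*sin(3*t) dt = exp(3*t)*sin(3*t)/3 − I. Substituting back brings back I: I = exp(3*t)*sin(3*t)/3 + exp(3*t)*cos(3*t)/3 − I.
Solving for I: (1 + 1)·I equals the remaining terms, so I = (1/2)·(exp(3*t)*sin(3*t)/3 + exp(3*t)*cos(3*t)/3).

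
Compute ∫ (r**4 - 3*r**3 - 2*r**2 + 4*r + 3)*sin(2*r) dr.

Use integration by parts with u = r**4 - 3*r**3 - 2*r**2 + 4*r + 3, dv = sin(2*r) dr, so v = -cos(2*r)/2.
Apply parts 4 times (tabular method): alternate signs, differentiate u down to 0, integrate dv up.

-r**4*cos(2*r)/2 + r**3*sin(2*r) + 3*r**3*cos(2*r)/2 - 9*r**2*sin(2*r)/4 + 5*r**2*cos(2*r)/2 - 5*r*sin(2*r)/2 - 17*r*cos(2*r)/4 + 17*sin(2*r)/8 - 11*cos(2*r)/4 + C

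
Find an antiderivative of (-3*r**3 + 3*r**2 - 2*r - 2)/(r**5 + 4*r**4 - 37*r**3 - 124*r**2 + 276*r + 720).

-52*log(r - 5)/231 + 31*log(r - 3)/315 + 19*log(r + 2)/140 - 41*log(r + 4)/42 + 383*log(r + 6)/396 + C

Factor the denominator: (r - 5)*(r - 3)*(r + 2)*(r + 4)*(r + 6).
Partial-fraction decomposition: 383/(396*(r + 6)) - 41/(42*(r + 4)) + 19/(140*(r + 2)) + 31/(315*(r - 3)) - 52/(231*(r - 5)).
Integrate each term: A/(r−a) contributes A·log|r−a|.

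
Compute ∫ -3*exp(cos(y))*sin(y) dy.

Let u = cos(y), so du = (-sin(y)) dy.
Rewriting, the integral becomes 3·∫ e^u du = 3·e^u.
Substituting back, u = cos(y).

3*exp(cos(y)) + C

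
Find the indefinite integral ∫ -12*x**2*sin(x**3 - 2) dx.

Let u = x**3 - 2, so du = (3*x**2) dx.
Rewriting, the integral becomes -4·∫ sin(u) du = -4·-cos(u).
Substituting back, u = x**3 - 2.

4*cos(x**3 - 2) + C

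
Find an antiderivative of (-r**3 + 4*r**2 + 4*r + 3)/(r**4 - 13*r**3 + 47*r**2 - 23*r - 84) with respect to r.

-29*log(r - 7)/24 - 19*log(r - 4)/15 + 3*log(r - 3)/2 - log(r + 1)/40 + C

Factor the denominator: (r - 7)*(r - 4)*(r - 3)*(r + 1).
Partial-fraction decomposition: -1/(40*(r + 1)) + 3/(2*(r - 3)) - 19/(15*(r - 4)) - 29/(24*(r - 7)).
Integrate each term: A/(r−a) contributes A·log|r−a|.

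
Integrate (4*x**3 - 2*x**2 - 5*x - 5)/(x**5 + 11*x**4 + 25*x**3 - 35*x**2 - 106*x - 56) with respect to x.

Factor the denominator: (x - 2)*(x + 1)**2*(x + 4)*(x + 7).
Partial-fraction decomposition: -40/(27*(x + 7)) + 91/(54*(x + 4)) - 2/(9*(x + 1)) + 1/(9*(x + 1)**2) + 1/(54*(x - 2)).
Integrate each term; A/(x−a) gives A·log|x−a|; A/(x−a)² gives −A/(x−a).

log(x - 2)/54 - 2*log(x + 1)/9 + 91*log(x + 4)/54 - 40*log(x + 7)/27 - 1/(9*x + 9) + C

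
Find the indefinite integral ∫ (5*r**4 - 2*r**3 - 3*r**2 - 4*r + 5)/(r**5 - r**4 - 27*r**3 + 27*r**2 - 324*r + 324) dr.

5921*log(r - 6)/2700 - log(r - 1)/350 + 6833*log(r + 6)/3780 + 451*log(r**2 + 9)/900 + 311*atan(r/3)/1350 + C

Factor the denominator: (r - 6)*(r - 1)*(r + 6)*(r**2 + 9).
Partial-fraction decomposition: (451*r + 311)/(450*(r**2 + 9)) + 6833/(3780*(r + 6)) - 1/(350*(r - 1)) + 5921/(2700*(r - 6)).
Integrate each term; A/(r−a) gives A·log|r−a|; the (Br+D)/(r²+p²) term gives a log and an atan.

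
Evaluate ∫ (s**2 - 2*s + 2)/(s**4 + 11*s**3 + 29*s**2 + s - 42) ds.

Factor the denominator: (s - 1)*(s + 2)*(s + 3)*(s + 7).
Partial-fraction decomposition: -13/(32*(s + 7)) + 17/(16*(s + 3)) - 2/(3*(s + 2)) + 1/(96*(s - 1)).
Integrate each term: A/(s−a) contributes A·log|s−a|.

log(s - 1)/96 - 2*log(s + 2)/3 + 17*log(s + 3)/16 - 13*log(s + 7)/32 + C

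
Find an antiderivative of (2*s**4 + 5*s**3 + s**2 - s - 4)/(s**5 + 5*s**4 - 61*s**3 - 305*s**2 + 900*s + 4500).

1849*log(s - 6)/726 - 1891*log(s - 5)/1100 - 127899*log(s + 5)/12100 + 775*log(s + 6)/66 - 651/(110*s + 550) + C

Factor the denominator: (s - 6)*(s - 5)*(s + 5)**2*(s + 6).
Partial-fraction decomposition: 775/(66*(s + 6)) - 127899/(12100*(s + 5)) + 651/(110*(s + 5)**2) - 1891/(1100*(s - 5)) + 1849/(726*(s - 6)).
Integrate each term; A/(s−a) gives A·log|s−a|; A/(s−a)² gives −A/(s−a).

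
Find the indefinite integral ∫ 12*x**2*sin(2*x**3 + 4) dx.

Let u = 2*x**3 + 4, so du = (6*x**2) dx.
Rewriting, the integral becomes 2·∫ sin(u) du = 2·-cos(u).
Substituting back, u = 2*x**3 + 4.

-2*cos(2*x**3 + 4) + C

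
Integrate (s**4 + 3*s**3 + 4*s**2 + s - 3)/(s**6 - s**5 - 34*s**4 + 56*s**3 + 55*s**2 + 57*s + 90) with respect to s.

551*log(s - 5)/1716 - 11*log(s - 3)/40 - log(s + 1)/120 - 87*log(s + 6)/2035 + 6*log(s**2 + 1)/2405 - 109*atan(s)/2405 + C

Factor the denominator: (s - 5)*(s - 3)*(s + 1)*(s + 6)*(s**2 + 1).
Partial-fraction decomposition: (12*s - 109)/(2405*(s**2 + 1)) - 87/(2035*(s + 6)) - 1/(120*(s + 1)) - 11/(40*(s - 3)) + 551/(1716*(s - 5)).
Integrate each term; A/(s−a) gives A·log|s−a|; the (Bs+D)/(s²+p²) term gives a log and an atan.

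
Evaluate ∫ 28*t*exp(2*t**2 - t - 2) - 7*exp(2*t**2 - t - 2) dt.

7*exp(2*t**2 - t - 2) + C

Let u = 2*t**2 - t - 2, so du = (4*t - 1) dt.
Rewriting, the integral becomes 7·∫ e^u du = 7·e^u.
Substituting back, u = 2*t**2 - t - 2.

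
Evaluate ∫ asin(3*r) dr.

Use integration by parts with u = arcsin(3*r), dv = dr.
Then du = 3/sqrt(-9*r**2 + 1) dr.

r*asin(3*r) + sqrt(-9*r**2 + 1)/3 + C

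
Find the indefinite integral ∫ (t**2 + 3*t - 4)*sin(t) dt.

Use integration by parts with u = t**2 + 3*t - 4, dv = sin(t) dt, so v = -cos(t).
Apply parts 2 times (tabular method): alternate signs, differentiate u down to 0, integrate dv up.

-t**2*cos(t) + 2*t*sin(t) - 3*t*cos(t) + 3*sin(t) + 6*cos(t) + C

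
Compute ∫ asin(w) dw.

Use integration by parts with u = arcsin(w), dv = dw.
Then du = 1/sqrt(-w**2 + 1) dw.

w*asin(w) + sqrt(-w**2 + 1) + C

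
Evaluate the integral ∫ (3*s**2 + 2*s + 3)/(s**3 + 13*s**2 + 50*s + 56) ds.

Factor the denominator: (s + 2)*(s + 4)*(s + 7).
Partial-fraction decomposition: 136/(15*(s + 7)) - 43/(6*(s + 4)) + 11/(10*(s + 2)).
Integrate each term: A/(s−a) contributes A·log|s−a|.

11*log(s + 2)/10 - 43*log(s + 4)/6 + 136*log(s + 7)/15 + C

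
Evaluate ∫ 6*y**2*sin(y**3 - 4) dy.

Let u = y**3 - 4, so du = (3*y**2) dy.
Rewriting, the integral becomes 2·∫ sin(u) du = 2·-cos(u).
Substituting back, u = y**3 - 4.

-2*cos(y**3 - 4) + C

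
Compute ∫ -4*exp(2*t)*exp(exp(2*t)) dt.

-2*exp(exp(2*t)) + C

Let u = exp(2*t), so du = (2*exp(2*t)) dt.
Rewriting, the integral becomes -2·∫ e^u du = -2·e^u.
Substituting back, u = exp(2*t).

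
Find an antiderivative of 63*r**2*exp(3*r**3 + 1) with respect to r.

7*exp(3*r**3 + 1) + C

Let u = 3*r**3 + 1, so du = (9*r**2) dr.
Rewriting, the integral becomes 7·∫ e^u du = 7·e^u.
Substituting back, u = 3*r**3 + 1.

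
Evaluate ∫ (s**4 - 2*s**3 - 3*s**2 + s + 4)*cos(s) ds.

Use integration by parts with u = s**4 - 2*s**3 - 3*s**2 + s + 4, dv = cos(s) ds, so v = sin(s).
Apply parts 4 times (tabular method): alternate signs, differentiate u down to 0, integrate dv up.

s**4*sin(s) - 2*s**3*sin(s) + 4*s**3*cos(s) - 15*s**2*sin(s) - 6*s**2*cos(s) + 13*s*sin(s) - 30*s*cos(s) + 34*sin(s) + 13*cos(s) + C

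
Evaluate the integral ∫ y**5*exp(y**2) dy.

Let u = y², du = 2y dy; rewrite as (1/2)∫ u^2·exp(1u) du.
Now integrate by parts 2 times.

(y**4 - 2*y**2 + 2)*exp(y**2)/2 + C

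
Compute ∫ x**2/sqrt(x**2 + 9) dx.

x*sqrt(x**2 + 9)/2 - 9*log(x + sqrt(x**2 + 9))/2 + C

Substitute x = 3·tan(θ), so dx = 3·sec(θ)^2 dθ and the radical becomes sqrt(x**2 + 9) = 3·sec(θ) by the Pythagorean identity.
Integrate the resulting trig expression in θ, then back-substitute tan(θ) = x/3, sec(θ) = sqrt(x**2 + 9)/3 (absorbing any constant into C).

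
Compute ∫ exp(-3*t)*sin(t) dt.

Let I denote the integral. Integrate by parts with u = sin(t), dv = exp(-3*t) dt, so v = -exp(-3*t)/3: I = -exp(-3*t)*sin(t)/3 + (1/3)·∫ exp(-3*t)*cos(t) dt.
Apply parts again with u = cos(t), dv = exp(-3*t) dt: ∫ exp(-3*t)*cos(t) dt = -exp(-3*t)*cos(t)/3 − (1/3)·I. Substituting back brings back I: I = -exp(-3*t)*sin(t)/3 - exp(-3*t)*cos(t)/9 − (1/9)·I.
Solving for I: (1 + 1/9)·I equals the remaining terms, so I = (9/10)·(-exp(-3*t)*sin(t)/3 - exp(-3*t)*cos(t)/9).

-3*exp(-3*t)*sin(t)/10 - exp(-3*t)*cos(t)/10 + C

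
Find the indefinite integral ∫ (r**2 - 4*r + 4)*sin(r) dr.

Use integration by parts with u = r**2 - 4*r + 4, dv = sin(r) dr, so v = -cos(r).
Apply parts 2 times (tabular method): alternate signs, differentiate u down to 0, integrate dv up.

-r**2*cos(r) + 2*r*sin(r) + 4*r*cos(r) - 4*sin(r) - 2*cos(r) + C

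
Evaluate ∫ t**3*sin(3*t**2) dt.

Let u = t², du = 2t dt; rewrite as (1/2)∫ u^1·sin(3u) du.
Now integrate by parts 1 time.

-t**2*cos(3*t**2)/6 + sin(3*t**2)/18 + C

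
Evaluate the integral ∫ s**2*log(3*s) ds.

s**3*(log(s) + log(3))/3 - s**3/9 + C

Use integration by parts with u = log(3*s), dv = s**2 ds.
Then du = 1/s ds and v = s**3/3.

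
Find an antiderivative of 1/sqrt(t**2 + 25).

log(t + sqrt(t**2 + 25)) + C

Substitute t = 5·tan(θ), so dt = 5·sec(θ)^2 dθ and the radical becomes sqrt(t**2 + 25) = 5·sec(θ) by the Pythagorean identity.
Integrate the resulting trig expression in θ, then back-substitute tan(θ) = t/5, sec(θ) = sqrt(t**2 + 25)/5 (absorbing any constant into C).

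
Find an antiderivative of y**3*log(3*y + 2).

Use integration by parts with u = log(3*y + 2), dv = y**3 dy.
Then du = 3/(3*y + 2) dy and v = y**4/4.

y**4*log(3*y + 2)/4 - y**4/16 + y**3/18 - y**2/18 + 2*y/27 - 4*log(3*y + 2)/81 + C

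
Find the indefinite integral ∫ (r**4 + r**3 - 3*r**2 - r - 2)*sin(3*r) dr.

-r**4*cos(3*r)/3 + 4*r**3*sin(3*r)/9 - r**3*cos(3*r)/3 + r**2*sin(3*r)/3 + 13*r**2*cos(3*r)/9 - 26*r*sin(3*r)/27 + 5*r*cos(3*r)/9 - 5*sin(3*r)/27 + 28*cos(3*r)/81 + C

Use integration by parts with u = r**4 + r**3 - 3*r**2 - r - 2, dv = sin(3*r) dr, so v = -cos(3*r)/3.
Apply parts 4 times (tabular method): alternate signs, differentiate u down to 0, integrate dv up.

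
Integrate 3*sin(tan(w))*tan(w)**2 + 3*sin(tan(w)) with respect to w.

-3*cos(tan(w)) + C

Let u = tan(w), so du = (tan(w)**2 + 1) dw.
Rewriting, the integral becomes 3·∫ sin(u) du = 3·-cos(u).
Substituting back, u = tan(w).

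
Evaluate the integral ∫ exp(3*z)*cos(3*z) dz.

Let I denote the integral. Integrate by parts with u = cos(3*z), dv = exp(3*z) dz, so v = exp(3*z)/3: I = exp(3*z)*cos(3*z)/3 + ∫ exp(3*z)*sin(3*z) dz.
Apply parts again with u = sin(3*z), dv = exp(3*z) dz: ∫ exp(3*z)*sin(3*z) dz = exp(3*z)*sin(3*z)/3 − I. Substituting back brings back I: I = exp(3*z)*sin(3*z)/3 + exp(3*z)*cos(3*z)/3 − I.
Solving for I: (1 + 1)·I equals the remaining terms, so I = (1/2)·(exp(3*z)*sin(3*z)/3 + exp(3*z)*cos(3*z)/3).

exp(3*z)*sin(3*z)/6 + exp(3*z)*cos(3*z)/6 + C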